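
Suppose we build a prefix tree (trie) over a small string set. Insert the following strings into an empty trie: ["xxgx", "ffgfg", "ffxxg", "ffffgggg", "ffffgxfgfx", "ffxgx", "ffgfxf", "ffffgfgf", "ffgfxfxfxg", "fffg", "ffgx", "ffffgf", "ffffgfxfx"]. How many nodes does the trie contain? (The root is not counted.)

Count nodes per top-level branch (shared prefixes stored once):
  'f'-branch (ffffgf, ffffgfgf, ffffgfxfx, ffffgggg, ffffgxfgfx, fffg, ffgfg, ffgfxf, ffgfxfxfxg, ffgx, ffxgx, ffxxg): 35 nodes
  'x'-branch (xxgx): 4 nodes
Sum: 39

39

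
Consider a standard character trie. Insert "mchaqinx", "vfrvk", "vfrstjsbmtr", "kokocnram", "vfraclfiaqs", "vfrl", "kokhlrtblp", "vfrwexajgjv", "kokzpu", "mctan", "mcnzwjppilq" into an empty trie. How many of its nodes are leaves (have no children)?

11

A leaf is a node with no children — equivalently, the end of a word that is not a proper prefix of any other stored word.
Those words: "kokhlrtblp", "kokocnram", "kokzpu", "mchaqinx", "mcnzwjppilq", "mctan", "vfraclfiaqs", "vfrl", "vfrstjsbmtr", "vfrvk", "vfrwexajgjv"
Leaf count: 11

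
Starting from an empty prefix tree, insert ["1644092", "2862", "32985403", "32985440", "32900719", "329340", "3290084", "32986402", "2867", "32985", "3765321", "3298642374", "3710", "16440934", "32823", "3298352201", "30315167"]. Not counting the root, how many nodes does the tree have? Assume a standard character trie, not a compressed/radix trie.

66

Insert word by word; a character creates a node only if that edge doesn't already exist:
  "1644092" → 7 new (1, 6, 4, 4, 0, 9, 2)
  "2862" → 4 new (2, 8, 6, 2)
  "32985403" → 8 new (3, 2, 9, 8, 5, 4, 0, 3)
  "32985440" → prefix "329854" already present; 2 new (4, 0)
  "32900719" → prefix "329" already present; 5 new (0, 0, 7, 1, 9)
  "329340" → prefix "329" already present; 3 new (3, 4, 0)
  "3290084" → prefix "32900" already present; 2 new (8, 4)
  "32986402" → prefix "3298" already present; 4 new (6, 4, 0, 2)
  "2867" → prefix "286" already present; 1 new (7)
  "32985" → prefix "32985" already present; 0 new (none)
  "3765321" → prefix "3" already present; 6 new (7, 6, 5, 3, 2, 1)
  "3298642374" → prefix "329864" already present; 4 new (2, 3, 7, 4)
  "3710" → prefix "37" already present; 2 new (1, 0)
  "16440934" → prefix "164409" already present; 2 new (3, 4)
  "32823" → prefix "32" already present; 3 new (8, 2, 3)
  "3298352201" → prefix "3298" already present; 6 new (3, 5, 2, 2, 0, 1)
  "30315167" → prefix "3" already present; 7 new (0, 3, 1, 5, 1, 6, 7)
Total nodes = 7 + 4 + 8 + 2 + 5 + 3 + 2 + 4 + 1 + 0 + 6 + 4 + 2 + 2 + 3 + 6 + 7 = 66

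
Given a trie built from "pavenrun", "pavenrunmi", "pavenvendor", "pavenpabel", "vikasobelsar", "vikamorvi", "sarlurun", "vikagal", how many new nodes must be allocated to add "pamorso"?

Walking "pamorso" from the root, the first 2 characters ("pa") follow existing edges; "m" is the first miss.
New nodes needed: |"pamorso"| − 2 = 7 − 2 = 5.

5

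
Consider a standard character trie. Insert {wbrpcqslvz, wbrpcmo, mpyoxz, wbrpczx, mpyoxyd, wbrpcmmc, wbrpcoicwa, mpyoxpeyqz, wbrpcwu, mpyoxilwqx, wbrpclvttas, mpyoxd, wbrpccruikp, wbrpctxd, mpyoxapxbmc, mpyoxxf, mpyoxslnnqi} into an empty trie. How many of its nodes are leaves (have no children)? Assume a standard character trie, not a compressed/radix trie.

Leaves are exactly the stored words that no other stored word extends.
Those words: "mpyoxapxbmc", "mpyoxd", "mpyoxilwqx", "mpyoxpeyqz", "mpyoxslnnqi", "mpyoxxf", "mpyoxyd", "mpyoxz", "wbrpccruikp", "wbrpclvttas", "wbrpcmmc", "wbrpcmo", "wbrpcoicwa", "wbrpcqslvz", "wbrpctxd", "wbrpcwu", "wbrpczx"
Leaf count: 17

17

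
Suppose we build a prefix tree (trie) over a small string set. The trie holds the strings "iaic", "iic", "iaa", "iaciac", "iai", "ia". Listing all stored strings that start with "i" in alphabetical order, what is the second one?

DFS of the "i" subtree visits, in order: "ia", "iaa", "iaciac", "iai", "iaic", "iic"
Position 2: iaa

iaa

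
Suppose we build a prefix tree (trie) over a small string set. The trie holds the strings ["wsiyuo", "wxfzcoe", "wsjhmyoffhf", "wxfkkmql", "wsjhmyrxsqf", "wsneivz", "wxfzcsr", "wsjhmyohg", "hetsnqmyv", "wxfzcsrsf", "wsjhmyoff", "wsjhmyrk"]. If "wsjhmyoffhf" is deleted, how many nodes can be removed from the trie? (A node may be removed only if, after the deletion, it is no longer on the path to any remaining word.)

Walk "wsjhmyoffhf" from the leaf back toward the root, removing each node that no remaining word uses.
The suffix "hf" (2 nodes) is used only by "wsjhmyoffhf"; "wsjhmyoff" is itself a stored word, so pruning stops there.
Nodes removed: 2

2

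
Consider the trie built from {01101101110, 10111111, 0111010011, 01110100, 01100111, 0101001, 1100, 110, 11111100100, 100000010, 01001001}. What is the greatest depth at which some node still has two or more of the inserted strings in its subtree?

8

Look for the deepest trie node that still has at least two words in its subtree.
"01110100" and "0111010011" agree on "01110100" (8 characters) before diverging; nothing deeper is shared.
Longest shared-prefix length: 8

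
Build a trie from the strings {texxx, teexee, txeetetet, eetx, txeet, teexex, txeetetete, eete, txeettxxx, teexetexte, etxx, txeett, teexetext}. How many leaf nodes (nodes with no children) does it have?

Leaves are exactly the stored words that no other stored word extends.
Those words: "eete", "eetx", "etxx", "teexee", "teexetexte", "teexex", "texxx", "txeetetete", "txeettxxx"
Leaf count: 9

9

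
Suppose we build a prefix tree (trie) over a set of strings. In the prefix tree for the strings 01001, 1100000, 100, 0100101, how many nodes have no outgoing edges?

3

A leaf is a node with no children — equivalently, the end of a word that is not a proper prefix of any other stored word.
Those words: "0100101", "100", "1100000"
Leaf count: 3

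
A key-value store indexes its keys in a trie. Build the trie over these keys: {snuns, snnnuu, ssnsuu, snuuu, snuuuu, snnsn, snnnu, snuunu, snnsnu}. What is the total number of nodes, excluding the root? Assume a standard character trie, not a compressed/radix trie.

Insert word by word; a character creates a node only if that edge doesn't already exist:
  "snuns" → 5 new (s, n, u, n, s)
  "snnnuu" → prefix "sn" already present; 4 new (n, n, u, u)
  "ssnsuu" → prefix "s" already present; 5 new (s, n, s, u, u)
  "snuuu" → prefix "snu" already present; 2 new (u, u)
  "snuuuu" → prefix "snuuu" already present; 1 new (u)
  "snnsn" → prefix "snn" already present; 2 new (s, n)
  "snnnu" → prefix "snnnu" already present; 0 new (none)
  "snuunu" → prefix "snuu" already present; 2 new (n, u)
  "snnsnu" → prefix "snnsn" already present; 1 new (u)
Total nodes = 5 + 4 + 5 + 2 + 1 + 2 + 0 + 2 + 1 = 22

22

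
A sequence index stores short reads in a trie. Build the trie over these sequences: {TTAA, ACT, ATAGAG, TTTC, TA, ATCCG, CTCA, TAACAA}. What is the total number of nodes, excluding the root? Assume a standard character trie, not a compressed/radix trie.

Insert word by word; a character creates a node only if that edge doesn't already exist:
  "TTAA" → 4 new (T, T, A, A)
  "ACT" → 3 new (A, C, T)
  "ATAGAG" → prefix "A" already present; 5 new (T, A, G, A, G)
  "TTTC" → prefix "TT" already present; 2 new (T, C)
  "TA" → prefix "T" already present; 1 new (A)
  "ATCCG" → prefix "AT" already present; 3 new (C, C, G)
  "CTCA" → 4 new (C, T, C, A)
  "TAACAA" → prefix "TA" already present; 4 new (A, C, A, A)
Total nodes = 4 + 3 + 5 + 2 + 1 + 3 + 4 + 4 = 26

26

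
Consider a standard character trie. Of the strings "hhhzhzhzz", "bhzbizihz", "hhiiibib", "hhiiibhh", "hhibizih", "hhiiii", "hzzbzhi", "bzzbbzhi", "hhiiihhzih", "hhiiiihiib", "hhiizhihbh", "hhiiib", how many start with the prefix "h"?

10

Walk to "h"; the words in its subtree are exactly those with that prefix.
Matches: "hhhzhzhzz", "hhibizih", "hhiiib", "hhiiibhh", "hhiiibib", "hhiiihhzih", "hhiiii", "hhiiiihiib", "hhiizhihbh", "hzzbzhi"
Count: 10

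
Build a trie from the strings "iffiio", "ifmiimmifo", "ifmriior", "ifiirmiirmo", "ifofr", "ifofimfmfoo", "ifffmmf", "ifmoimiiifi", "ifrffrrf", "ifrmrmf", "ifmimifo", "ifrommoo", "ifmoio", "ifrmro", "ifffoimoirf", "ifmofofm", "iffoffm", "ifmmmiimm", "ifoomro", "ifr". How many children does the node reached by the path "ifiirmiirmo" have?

0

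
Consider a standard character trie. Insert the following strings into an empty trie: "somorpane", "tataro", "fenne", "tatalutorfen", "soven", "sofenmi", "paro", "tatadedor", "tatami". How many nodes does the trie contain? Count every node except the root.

47

For each word, the new-node count is its length minus the longest prefix already in the trie:
  "somorpane" → 9 new (s, o, m, o, r, p, a, n, e)
  "tataro" → 6 new (t, a, t, a, r, o)
  "fenne" → 5 new (f, e, n, n, e)
  "tatalutorfen" → prefix "tata" already present; 8 new (l, u, t, o, r, f, e, n)
  "soven" → prefix "so" already present; 3 new (v, e, n)
  "sofenmi" → prefix "so" already present; 5 new (f, e, n, m, i)
  "paro" → 4 new (p, a, r, o)
  "tatadedor" → prefix "tata" already present; 5 new (d, e, d, o, r)
  "tatami" → prefix "tata" already present; 2 new (m, i)
Total nodes = 9 + 6 + 5 + 8 + 3 + 5 + 4 + 5 + 2 = 47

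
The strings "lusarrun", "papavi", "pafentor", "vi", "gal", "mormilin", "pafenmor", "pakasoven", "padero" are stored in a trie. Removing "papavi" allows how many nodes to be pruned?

A node on "papavi"'s path can go only if nothing else ends at it or branches off below it.
The suffix "pavi" (4 nodes) is used only by "papavi"; the node for "pa" still has the child "f", so pruning stops there.
Nodes removed: 4

4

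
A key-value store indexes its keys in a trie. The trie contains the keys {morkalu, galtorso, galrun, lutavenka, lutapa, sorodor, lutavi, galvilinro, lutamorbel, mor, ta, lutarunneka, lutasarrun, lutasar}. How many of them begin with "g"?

3

Traverse to the node for "g", then collect every word in that subtree.
Words under "g": galrun, galtorso, galvilinro
Count: 3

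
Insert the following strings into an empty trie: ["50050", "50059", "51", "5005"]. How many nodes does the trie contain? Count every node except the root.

Count nodes per top-level branch (shared prefixes stored once):
  '5'-branch (5005, 50050, 50059, 51): 7 nodes
Sum: 7

7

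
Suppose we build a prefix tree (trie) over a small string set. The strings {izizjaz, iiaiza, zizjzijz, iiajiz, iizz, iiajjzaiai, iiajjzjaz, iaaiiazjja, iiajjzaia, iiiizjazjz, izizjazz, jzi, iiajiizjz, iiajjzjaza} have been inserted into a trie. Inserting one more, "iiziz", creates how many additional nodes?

2

The longest prefix of "iiziz" already in the trie is "iiz" (length 3).
New nodes needed: |"iiziz"| − 3 = 5 − 3 = 2.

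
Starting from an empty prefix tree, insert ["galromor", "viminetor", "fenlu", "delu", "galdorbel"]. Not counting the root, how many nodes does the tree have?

32

Trace insertions, counting only characters that open a new branch:
  "galromor" → 8 new (g, a, l, r, o, m, o, r)
  "viminetor" → 9 new (v, i, m, i, n, e, t, o, r)
  "fenlu" → 5 new (f, e, n, l, u)
  "delu" → 4 new (d, e, l, u)
  "galdorbel" → prefix "gal" already present; 6 new (d, o, r, b, e, l)
Total nodes = 8 + 9 + 5 + 4 + 6 = 32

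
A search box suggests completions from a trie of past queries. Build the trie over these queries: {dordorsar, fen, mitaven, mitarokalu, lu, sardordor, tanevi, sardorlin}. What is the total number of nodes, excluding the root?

Count nodes per top-level branch (shared prefixes stored once):
  'd'-branch (dordorsar): 9 nodes
  'f'-branch (fen): 3 nodes
  'l'-branch (lu): 2 nodes
  'm'-branch (mitarokalu, mitaven): 13 nodes
  's'-branch (sardordor, sardorlin): 12 nodes
  't'-branch (tanevi): 6 nodes
Sum: 45

45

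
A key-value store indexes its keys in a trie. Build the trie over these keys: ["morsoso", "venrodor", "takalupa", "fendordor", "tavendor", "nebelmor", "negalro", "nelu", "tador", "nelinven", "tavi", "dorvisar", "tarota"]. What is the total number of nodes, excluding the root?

For each word, the new-node count is its length minus the longest prefix already in the trie:
  "morsoso" → 7 new (m, o, r, s, o, s, o)
  "venrodor" → 8 new (v, e, n, r, o, d, o, r)
  "takalupa" → 8 new (t, a, k, a, l, u, p, a)
  "fendordor" → 9 new (f, e, n, d, o, r, d, o, r)
  "tavendor" → prefix "ta" already present; 6 new (v, e, n, d, o, r)
  "nebelmor" → 8 new (n, e, b, e, l, m, o, r)
  "negalro" → prefix "ne" already present; 5 new (g, a, l, r, o)
  "nelu" → prefix "ne" already present; 2 new (l, u)
  "tador" → prefix "ta" already present; 3 new (d, o, r)
  "nelinven" → prefix "nel" already present; 5 new (i, n, v, e, n)
  "tavi" → prefix "tav" already present; 1 new (i)
  "dorvisar" → 8 new (d, o, r, v, i, s, a, r)
  "tarota" → prefix "ta" already present; 4 new (r, o, t, a)
Total nodes = 7 + 8 + 8 + 9 + 6 + 8 + 5 + 2 + 3 + 5 + 1 + 8 + 4 = 74

74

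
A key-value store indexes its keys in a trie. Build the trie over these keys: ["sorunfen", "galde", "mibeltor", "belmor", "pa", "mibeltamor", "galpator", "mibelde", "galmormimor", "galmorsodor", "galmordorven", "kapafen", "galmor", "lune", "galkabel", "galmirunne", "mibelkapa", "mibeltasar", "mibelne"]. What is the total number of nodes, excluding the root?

Count nodes per top-level branch (shared prefixes stored once):
  'b'-branch (belmor): 6 nodes
  'g'-branch (galde, galkabel, galmirunne, galmor, galmordorven, galmormimor, galmorsodor, galpator): 40 nodes
  'k'-branch (kapafen): 7 nodes
  'l'-branch (lune): 4 nodes
  'm'-branch (mibelde, mibelkapa, mibelne, mibeltamor, mibeltasar, mibeltor): 23 nodes
  'p'-branch (pa): 2 nodes
  's'-branch (sorunfen): 8 nodes
Sum: 90

90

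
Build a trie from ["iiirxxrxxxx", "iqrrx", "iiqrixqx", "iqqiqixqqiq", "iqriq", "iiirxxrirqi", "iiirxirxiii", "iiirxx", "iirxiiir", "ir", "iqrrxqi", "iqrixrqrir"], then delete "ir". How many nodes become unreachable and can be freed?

Walk "ir" from the leaf back toward the root, removing each node that no remaining word uses.
The suffix "r" (1 node) is used only by "ir"; the node for "i" still has the child "i", so pruning stops there.
Nodes removed: 1

1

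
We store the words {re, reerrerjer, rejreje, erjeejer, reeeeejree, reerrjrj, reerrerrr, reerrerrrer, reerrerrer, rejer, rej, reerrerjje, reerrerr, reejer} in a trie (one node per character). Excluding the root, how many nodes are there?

For each word, the new-node count is its length minus the longest prefix already in the trie:
  "re" → 2 new (r, e)
  "reerrerjer" → prefix "re" already present; 8 new (e, r, r, e, r, j, e, r)
  "rejreje" → prefix "re" already present; 5 new (j, r, e, j, e)
  "erjeejer" → 8 new (e, r, j, e, e, j, e, r)
  "reeeeejree" → prefix "ree" already present; 7 new (e, e, e, j, r, e, e)
  "reerrjrj" → prefix "reerr" already present; 3 new (j, r, j)
  "reerrerrr" → prefix "reerrer" already present; 2 new (r, r)
  "reerrerrrer" → prefix "reerrerrr" already present; 2 new (e, r)
  "reerrerrer" → prefix "reerrerr" already present; 2 new (e, r)
  "rejer" → prefix "rej" already present; 2 new (e, r)
  "rej" → prefix "rej" already present; 0 new (none)
  "reerrerjje" → prefix "reerrerj" already present; 2 new (j, e)
  "reerrerr" → prefix "reerrerr" already present; 0 new (none)
  "reejer" → prefix "ree" already present; 3 new (j, e, r)
Total nodes = 2 + 8 + 5 + 8 + 7 + 3 + 2 + 2 + 2 + 2 + 0 + 2 + 0 + 3 = 46

46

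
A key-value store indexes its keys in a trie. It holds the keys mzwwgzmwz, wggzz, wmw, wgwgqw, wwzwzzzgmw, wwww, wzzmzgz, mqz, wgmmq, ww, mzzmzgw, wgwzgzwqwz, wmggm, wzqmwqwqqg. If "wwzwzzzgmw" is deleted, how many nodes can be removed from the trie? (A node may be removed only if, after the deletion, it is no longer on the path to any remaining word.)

8

Walk "wwzwzzzgmw" from the leaf back toward the root, removing each node that no remaining word uses.
The suffix "zwzzzgmw" (8 nodes) is used only by "wwzwzzzgmw"; the node for "ww" still has the child "w", so pruning stops there.
Nodes removed: 8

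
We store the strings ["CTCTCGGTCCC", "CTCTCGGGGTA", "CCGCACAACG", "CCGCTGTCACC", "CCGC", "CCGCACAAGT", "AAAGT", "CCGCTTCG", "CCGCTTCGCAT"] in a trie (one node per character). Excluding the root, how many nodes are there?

Trace insertions, counting only characters that open a new branch:
  "CTCTCGGTCCC" → 11 new (C, T, C, T, C, G, G, T, C, C, C)
  "CTCTCGGGGTA" → prefix "CTCTCGG" already present; 4 new (G, G, T, A)
  "CCGCACAACG" → prefix "C" already present; 9 new (C, G, C, A, C, A, A, C, G)
  "CCGCTGTCACC" → prefix "CCGC" already present; 7 new (T, G, T, C, A, C, C)
  "CCGC" → prefix "CCGC" already present; 0 new (none)
  "CCGCACAAGT" → prefix "CCGCACAA" already present; 2 new (G, T)
  "AAAGT" → 5 new (A, A, A, G, T)
  "CCGCTTCG" → prefix "CCGCT" already present; 3 new (T, C, G)
  "CCGCTTCGCAT" → prefix "CCGCTTCG" already present; 3 new (C, A, T)
Total nodes = 11 + 4 + 9 + 7 + 0 + 2 + 5 + 3 + 3 = 44

44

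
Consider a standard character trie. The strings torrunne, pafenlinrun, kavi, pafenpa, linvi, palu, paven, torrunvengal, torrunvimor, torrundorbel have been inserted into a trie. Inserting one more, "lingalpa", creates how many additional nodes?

The longest prefix of "lingalpa" already in the trie is "lin" (length 3).
Each of the 5 remaining characters creates one node.

5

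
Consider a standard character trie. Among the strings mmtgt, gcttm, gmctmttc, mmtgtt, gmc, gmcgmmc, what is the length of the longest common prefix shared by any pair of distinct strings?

5

Equivalently: take the maximum, over all pairs, of their longest common prefix length.
e.g. "mmtgt" and "mmtgtt" share the prefix "mmtgt" of length 5; no pair shares a longer one.
Longest shared-prefix length: 5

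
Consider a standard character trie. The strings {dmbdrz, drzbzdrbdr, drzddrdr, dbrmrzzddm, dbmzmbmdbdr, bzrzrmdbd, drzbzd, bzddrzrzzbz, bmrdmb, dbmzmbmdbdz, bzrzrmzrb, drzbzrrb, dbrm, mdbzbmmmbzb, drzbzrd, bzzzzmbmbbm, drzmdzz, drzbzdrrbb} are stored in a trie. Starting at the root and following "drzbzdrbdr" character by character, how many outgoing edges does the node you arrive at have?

The children of the "drzbzdrbdr" node are the distinct next characters among strings starting with "drzbzdrbdr".
No stored string extends past "drzbzdrbdr".
That node has 0 child edges.

0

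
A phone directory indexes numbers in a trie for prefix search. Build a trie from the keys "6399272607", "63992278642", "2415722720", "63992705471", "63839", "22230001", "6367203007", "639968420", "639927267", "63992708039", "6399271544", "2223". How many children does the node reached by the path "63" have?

The children of the "63" node are the distinct next characters among strings starting with "63".
Distinct next characters after "63": 6, 8, 9.
That node has 3 child edges.

3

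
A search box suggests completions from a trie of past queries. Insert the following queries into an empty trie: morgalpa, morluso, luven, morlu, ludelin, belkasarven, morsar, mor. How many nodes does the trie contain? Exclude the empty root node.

36

For each word, the new-node count is its length minus the longest prefix already in the trie:
  "morgalpa" → 8 new (m, o, r, g, a, l, p, a)
  "morluso" → prefix "mor" already present; 4 new (l, u, s, o)
  "luven" → 5 new (l, u, v, e, n)
  "morlu" → prefix "morlu" already present; 0 new (none)
  "ludelin" → prefix "lu" already present; 5 new (d, e, l, i, n)
  "belkasarven" → 11 new (b, e, l, k, a, s, a, r, v, e, n)
  "morsar" → prefix "mor" already present; 3 new (s, a, r)
  "mor" → prefix "mor" already present; 0 new (none)
Total nodes = 8 + 4 + 5 + 0 + 5 + 11 + 3 + 0 = 36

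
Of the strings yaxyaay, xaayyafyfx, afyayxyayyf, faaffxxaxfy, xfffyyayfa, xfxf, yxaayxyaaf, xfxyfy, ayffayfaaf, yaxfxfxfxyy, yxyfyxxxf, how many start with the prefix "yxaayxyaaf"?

Traverse to the node for "yxaayxyaaf", then collect every word in that subtree.
Words under "yxaayxyaaf": yxaayxyaaf
Count: 1

1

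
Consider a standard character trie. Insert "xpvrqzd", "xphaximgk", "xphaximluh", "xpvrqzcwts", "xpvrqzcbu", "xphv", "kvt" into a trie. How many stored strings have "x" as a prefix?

6

Filter for entries beginning with "x":
Words under "x": xphaximgk, xphaximluh, xphv, xpvrqzcbu, xpvrqzcwts, xpvrqzd
Count: 6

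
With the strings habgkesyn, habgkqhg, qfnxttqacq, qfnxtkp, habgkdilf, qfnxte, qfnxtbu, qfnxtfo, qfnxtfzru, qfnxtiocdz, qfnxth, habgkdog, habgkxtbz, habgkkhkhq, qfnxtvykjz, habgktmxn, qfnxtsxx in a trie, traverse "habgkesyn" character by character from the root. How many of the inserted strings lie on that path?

1

Walk "habgkesyn" from the root; an end-of-word marker is hit whenever a stored word is a prefix of "habgkesyn".
Prefixes of the query that are stored words: "habgkesyn"
Count: 1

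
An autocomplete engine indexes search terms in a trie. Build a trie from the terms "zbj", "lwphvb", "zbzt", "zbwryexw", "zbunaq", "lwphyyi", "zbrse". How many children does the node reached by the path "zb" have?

5

Follow the path "zb" to its node, then look at its outgoing edges.
Distinct next characters after "zb": j, r, u, w, z.
That node has 5 child edges.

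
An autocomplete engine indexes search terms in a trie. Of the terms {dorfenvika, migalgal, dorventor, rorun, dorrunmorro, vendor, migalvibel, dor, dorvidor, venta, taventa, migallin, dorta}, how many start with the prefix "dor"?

6

Filter for entries beginning with "dor":
Words under "dor": dor, dorfenvika, dorrunmorro, dorta, dorventor, dorvidor
Count: 6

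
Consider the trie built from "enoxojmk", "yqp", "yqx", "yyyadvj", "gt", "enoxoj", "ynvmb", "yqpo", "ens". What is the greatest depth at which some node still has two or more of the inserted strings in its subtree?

6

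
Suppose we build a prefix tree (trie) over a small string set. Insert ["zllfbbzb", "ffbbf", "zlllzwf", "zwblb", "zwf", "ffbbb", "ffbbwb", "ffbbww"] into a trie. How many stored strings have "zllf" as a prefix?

Filter for entries beginning with "zllf":
Matches: "zllfbbzb"
Count: 1

1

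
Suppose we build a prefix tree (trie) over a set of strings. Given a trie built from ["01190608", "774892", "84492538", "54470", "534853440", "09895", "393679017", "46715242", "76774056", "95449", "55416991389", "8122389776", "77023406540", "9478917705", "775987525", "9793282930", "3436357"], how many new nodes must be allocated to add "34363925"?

3

Walking "34363925" from the root, the first 5 characters ("34363") follow existing edges; "9" is the first miss.
New nodes needed: |"34363925"| − 5 = 8 − 5 = 3.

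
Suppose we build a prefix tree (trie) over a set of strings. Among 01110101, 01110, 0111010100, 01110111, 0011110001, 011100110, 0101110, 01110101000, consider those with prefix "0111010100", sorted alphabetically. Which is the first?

0111010100

DFS of the "0111010100" subtree visits, in order: "0111010100", "01110101000"
The 1st is 0111010100.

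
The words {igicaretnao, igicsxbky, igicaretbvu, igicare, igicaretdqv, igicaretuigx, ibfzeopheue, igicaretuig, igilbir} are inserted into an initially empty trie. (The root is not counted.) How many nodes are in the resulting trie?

Trie structure (* marks end of a word):
(root)
└─ i
   ├─ b
   │  └─ f
   │     └─ z
   │        └─ e
   │           └─ o
   │              └─ p
   │                 └─ h
   │                    └─ e
   │                       └─ u
   │                          └─ e *
   └─ g
      └─ i
         ├─ c
         │  ├─ a
         │  │  └─ r
         │  │     └─ e *
         │  │        └─ t
         │  │           ├─ b
         │  │           │  └─ v
         │  │           │     └─ u *
         │  │           ├─ d
         │  │           │  └─ q
         │  │           │     └─ v *
         │  │           ├─ n
         │  │           │  └─ a
         │  │           │     └─ o *
         │  │           └─ u
         │  │              └─ i
         │  │                 └─ g *
         │  │                    └─ x *
         │  └─ s
         │     └─ x
         │        └─ b
         │           └─ k
         │              └─ y *
         └─ l
            └─ b
               └─ i
                  └─ r *
Counting every labelled node above: 40.

40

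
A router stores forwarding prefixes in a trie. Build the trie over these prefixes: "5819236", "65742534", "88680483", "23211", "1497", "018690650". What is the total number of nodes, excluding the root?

Trace insertions, counting only characters that open a new branch:
  "5819236" → 7 new (5, 8, 1, 9, 2, 3, 6)
  "65742534" → 8 new (6, 5, 7, 4, 2, 5, 3, 4)
  "88680483" → 8 new (8, 8, 6, 8, 0, 4, 8, 3)
  "23211" → 5 new (2, 3, 2, 1, 1)
  "1497" → 4 new (1, 4, 9, 7)
  "018690650" → 9 new (0, 1, 8, 6, 9, 0, 6, 5, 0)
Total nodes = 7 + 8 + 8 + 5 + 4 + 9 = 41

41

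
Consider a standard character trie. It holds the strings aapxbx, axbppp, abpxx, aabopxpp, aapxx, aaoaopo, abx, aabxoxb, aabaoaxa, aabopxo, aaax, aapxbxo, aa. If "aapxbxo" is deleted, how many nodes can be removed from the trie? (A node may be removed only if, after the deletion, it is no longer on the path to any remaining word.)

1

Walk "aapxbxo" from the leaf back toward the root, removing each node that no remaining word uses.
The suffix "o" (1 node) is used only by "aapxbxo"; "aapxbx" is itself a stored word, so pruning stops there.
Nodes removed: 1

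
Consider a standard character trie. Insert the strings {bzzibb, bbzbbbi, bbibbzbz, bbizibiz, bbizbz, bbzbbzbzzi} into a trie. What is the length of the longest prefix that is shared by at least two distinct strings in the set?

5

Equivalently: take the maximum, over all pairs, of their longest common prefix length.
e.g. "bbzbbbi" and "bbzbbzbzzi" share the prefix "bbzbb" of length 5; no pair shares a longer one.
Longest shared-prefix length: 5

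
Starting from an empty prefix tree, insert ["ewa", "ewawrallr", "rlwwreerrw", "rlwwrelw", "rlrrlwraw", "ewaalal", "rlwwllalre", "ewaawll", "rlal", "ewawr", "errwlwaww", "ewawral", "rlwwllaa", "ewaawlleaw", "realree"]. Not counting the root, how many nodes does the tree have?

Insert word by word; a character creates a node only if that edge doesn't already exist:
  "ewa" → 3 new (e, w, a)
  "ewawrallr" → prefix "ewa" already present; 6 new (w, r, a, l, l, r)
  "rlwwreerrw" → 10 new (r, l, w, w, r, e, e, r, r, w)
  "rlwwrelw" → prefix "rlwwre" already present; 2 new (l, w)
  "rlrrlwraw" → prefix "rl" already present; 7 new (r, r, l, w, r, a, w)
  "ewaalal" → prefix "ewa" already present; 4 new (a, l, a, l)
  "rlwwllalre" → prefix "rlww" already present; 6 new (l, l, a, l, r, e)
  "ewaawll" → prefix "ewaa" already present; 3 new (w, l, l)
  "rlal" → prefix "rl" already present; 2 new (a, l)
  "ewawr" → prefix "ewawr" already present; 0 new (none)
  "errwlwaww" → prefix "e" already present; 8 new (r, r, w, l, w, a, w, w)
  "ewawral" → prefix "ewawral" already present; 0 new (none)
  "rlwwllaa" → prefix "rlwwlla" already present; 1 new (a)
  "ewaawlleaw" → prefix "ewaawll" already present; 3 new (e, a, w)
  "realree" → prefix "r" already present; 6 new (e, a, l, r, e, e)
Total nodes = 3 + 6 + 10 + 2 + 7 + 4 + 6 + 3 + 2 + 0 + 8 + 0 + 1 + 3 + 6 = 61

61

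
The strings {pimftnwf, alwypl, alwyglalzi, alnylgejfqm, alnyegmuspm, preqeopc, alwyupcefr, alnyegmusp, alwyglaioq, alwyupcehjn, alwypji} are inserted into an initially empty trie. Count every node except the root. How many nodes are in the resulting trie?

57

Insert word by word; a character creates a node only if that edge doesn't already exist:
  "pimftnwf" → 8 new (p, i, m, f, t, n, w, f)
  "alwypl" → 6 new (a, l, w, y, p, l)
  "alwyglalzi" → prefix "alwy" already present; 6 new (g, l, a, l, z, i)
  "alnylgejfqm" → prefix "al" already present; 9 new (n, y, l, g, e, j, f, q, m)
  "alnyegmuspm" → prefix "alny" already present; 7 new (e, g, m, u, s, p, m)
  "preqeopc" → prefix "p" already present; 7 new (r, e, q, e, o, p, c)
  "alwyupcefr" → prefix "alwy" already present; 6 new (u, p, c, e, f, r)
  "alnyegmusp" → prefix "alnyegmusp" already present; 0 new (none)
  "alwyglaioq" → prefix "alwygla" already present; 3 new (i, o, q)
  "alwyupcehjn" → prefix "alwyupce" already present; 3 new (h, j, n)
  "alwypji" → prefix "alwyp" already present; 2 new (j, i)
Total nodes = 8 + 6 + 6 + 9 + 7 + 7 + 6 + 0 + 3 + 3 + 2 = 57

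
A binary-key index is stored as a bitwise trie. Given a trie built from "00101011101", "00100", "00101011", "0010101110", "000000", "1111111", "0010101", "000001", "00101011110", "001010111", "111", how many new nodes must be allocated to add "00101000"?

2

Walking "00101000" from the root, the first 6 characters ("001010") follow existing edges; "0" is the first miss.
New nodes needed: |"00101000"| − 6 = 8 − 6 = 2.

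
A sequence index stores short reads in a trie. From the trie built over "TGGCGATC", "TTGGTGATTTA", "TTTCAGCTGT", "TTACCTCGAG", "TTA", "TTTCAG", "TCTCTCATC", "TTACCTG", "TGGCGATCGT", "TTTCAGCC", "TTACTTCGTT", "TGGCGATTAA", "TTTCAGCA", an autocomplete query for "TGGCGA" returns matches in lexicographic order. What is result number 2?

DFS of the "TGGCGA" subtree visits, in order: "TGGCGATC", "TGGCGATCGT", "TGGCGATTAA"
Position 2: TGGCGATCGT

TGGCGATCGT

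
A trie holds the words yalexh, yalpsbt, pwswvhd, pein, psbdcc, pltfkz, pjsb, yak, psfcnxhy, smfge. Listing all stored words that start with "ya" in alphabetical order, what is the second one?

yalexh

Words with prefix "ya", in lexicographic order: "yak", "yalexh", "yalpsbt"
Position 2: yalexh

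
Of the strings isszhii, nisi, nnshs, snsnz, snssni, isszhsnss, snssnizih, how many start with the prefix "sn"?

3

Traverse to the node for "sn", then collect every word in that subtree.
Matches: "snsnz", "snssni", "snssnizih"
Count: 3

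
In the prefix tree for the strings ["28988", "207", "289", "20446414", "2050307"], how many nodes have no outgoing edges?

4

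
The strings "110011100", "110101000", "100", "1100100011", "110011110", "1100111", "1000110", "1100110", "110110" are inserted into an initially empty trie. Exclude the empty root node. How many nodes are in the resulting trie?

Insert word by word; a character creates a node only if that edge doesn't already exist:
  "110011100" → 9 new (1, 1, 0, 0, 1, 1, 1, 0, 0)
  "110101000" → prefix "110" already present; 6 new (1, 0, 1, 0, 0, 0)
  "100" → prefix "1" already present; 2 new (0, 0)
  "1100100011" → prefix "11001" already present; 5 new (0, 0, 0, 1, 1)
  "110011110" → prefix "1100111" already present; 2 new (1, 0)
  "1100111" → prefix "1100111" already present; 0 new (none)
  "1000110" → prefix "100" already present; 4 new (0, 1, 1, 0)
  "1100110" → prefix "110011" already present; 1 new (0)
  "110110" → prefix "1101" already present; 2 new (1, 0)
Total nodes = 9 + 6 + 2 + 5 + 2 + 0 + 4 + 1 + 2 = 31

31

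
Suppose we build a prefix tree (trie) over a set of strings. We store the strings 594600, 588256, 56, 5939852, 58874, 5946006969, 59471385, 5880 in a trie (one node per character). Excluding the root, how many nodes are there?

29

Trace insertions, counting only characters that open a new branch:
  "594600" → 6 new (5, 9, 4, 6, 0, 0)
  "588256" → prefix "5" already present; 5 new (8, 8, 2, 5, 6)
  "56" → prefix "5" already present; 1 new (6)
  "5939852" → prefix "59" already present; 5 new (3, 9, 8, 5, 2)
  "58874" → prefix "588" already present; 2 new (7, 4)
  "5946006969" → prefix "594600" already present; 4 new (6, 9, 6, 9)
  "59471385" → prefix "594" already present; 5 new (7, 1, 3, 8, 5)
  "5880" → prefix "588" already present; 1 new (0)
Total nodes = 6 + 5 + 1 + 5 + 2 + 4 + 5 + 1 = 29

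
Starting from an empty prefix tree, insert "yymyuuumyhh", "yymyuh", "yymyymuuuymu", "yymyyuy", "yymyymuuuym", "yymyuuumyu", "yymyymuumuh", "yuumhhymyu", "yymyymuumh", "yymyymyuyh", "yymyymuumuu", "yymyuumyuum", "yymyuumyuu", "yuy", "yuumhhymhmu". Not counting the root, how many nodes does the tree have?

50

Trace insertions, counting only characters that open a new branch:
  "yymyuuumyhh" → 11 new (y, y, m, y, u, u, u, m, y, h, h)
  "yymyuh" → prefix "yymyu" already present; 1 new (h)
  "yymyymuuuymu" → prefix "yymy" already present; 8 new (y, m, u, u, u, y, m, u)
  "yymyyuy" → prefix "yymyy" already present; 2 new (u, y)
  "yymyymuuuym" → prefix "yymyymuuuym" already present; 0 new (none)
  "yymyuuumyu" → prefix "yymyuuumy" already present; 1 new (u)
  "yymyymuumuh" → prefix "yymyymuu" already present; 3 new (m, u, h)
  "yuumhhymyu" → prefix "y" already present; 9 new (u, u, m, h, h, y, m, y, u)
  "yymyymuumh" → prefix "yymyymuum" already present; 1 new (h)
  "yymyymyuyh" → prefix "yymyym" already present; 4 new (y, u, y, h)
  "yymyymuumuu" → prefix "yymyymuumu" already present; 1 new (u)
  "yymyuumyuum" → prefix "yymyuu" already present; 5 new (m, y, u, u, m)
  "yymyuumyuu" → prefix "yymyuumyuu" already present; 0 new (none)
  "yuy" → prefix "yu" already present; 1 new (y)
  "yuumhhymhmu" → prefix "yuumhhym" already present; 3 new (h, m, u)
Total nodes = 11 + 1 + 8 + 2 + 0 + 1 + 3 + 9 + 1 + 4 + 1 + 5 + 0 + 1 + 3 = 50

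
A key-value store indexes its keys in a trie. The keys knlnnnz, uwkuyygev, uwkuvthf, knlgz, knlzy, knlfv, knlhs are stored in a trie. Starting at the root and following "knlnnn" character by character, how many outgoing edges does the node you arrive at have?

1

Walk "knlnnn" from the root, arriving at one node.
Characters that immediately follow "knlnnn" among the stored strings: {z}.
That node has 1 child edge.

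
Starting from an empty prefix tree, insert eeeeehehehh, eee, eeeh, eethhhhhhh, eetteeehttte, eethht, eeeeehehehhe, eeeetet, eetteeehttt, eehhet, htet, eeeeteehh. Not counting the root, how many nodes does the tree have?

45

Count nodes per top-level branch (shared prefixes stored once):
  'e'-branch (eee, eeeeehehehh, eeeeehehehhe, eeeeteehh, eeeetet, eeeh, eehhet, eethhhhhhh, eethht, eetteeehttt, eetteeehttte): 41 nodes
  'h'-branch (htet): 4 nodes
Sum: 45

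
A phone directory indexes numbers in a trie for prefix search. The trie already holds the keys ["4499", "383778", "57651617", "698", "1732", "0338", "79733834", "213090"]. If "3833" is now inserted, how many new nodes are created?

The longest prefix of "3833" already in the trie is "383" (length 3).
New nodes needed: |"3833"| − 3 = 4 − 3 = 1.

1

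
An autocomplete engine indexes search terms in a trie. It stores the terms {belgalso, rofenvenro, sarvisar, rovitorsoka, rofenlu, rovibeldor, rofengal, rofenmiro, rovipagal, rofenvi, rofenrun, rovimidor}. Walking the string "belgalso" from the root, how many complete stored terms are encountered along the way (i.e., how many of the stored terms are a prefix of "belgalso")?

1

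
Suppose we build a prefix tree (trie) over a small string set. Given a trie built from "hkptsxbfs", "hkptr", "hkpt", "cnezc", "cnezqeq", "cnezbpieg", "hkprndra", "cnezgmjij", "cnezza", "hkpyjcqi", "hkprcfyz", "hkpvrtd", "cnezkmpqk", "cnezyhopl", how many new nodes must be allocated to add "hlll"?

The longest prefix of "hlll" already in the trie is "h" (length 1).
New nodes needed: |"hlll"| − 1 = 4 − 1 = 3.

3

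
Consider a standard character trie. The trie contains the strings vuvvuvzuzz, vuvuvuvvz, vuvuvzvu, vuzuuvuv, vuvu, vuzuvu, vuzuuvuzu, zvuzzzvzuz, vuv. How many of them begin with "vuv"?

Traverse to the node for "vuv", then collect every word in that subtree.
Words under "vuv": vuv, vuvu, vuvuvuvvz, vuvuvzvu, vuvvuvzuzz
Count: 5

5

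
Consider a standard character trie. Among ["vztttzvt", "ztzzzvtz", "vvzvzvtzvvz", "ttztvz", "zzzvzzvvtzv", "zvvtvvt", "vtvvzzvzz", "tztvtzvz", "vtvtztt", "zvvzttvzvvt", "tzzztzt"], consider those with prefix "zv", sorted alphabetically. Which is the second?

Filter for "zv…" and sort: "zvvtvvt", "zvvzttvzvvt"
The 2nd is zvvzttvzvvt.

zvvzttvzvvt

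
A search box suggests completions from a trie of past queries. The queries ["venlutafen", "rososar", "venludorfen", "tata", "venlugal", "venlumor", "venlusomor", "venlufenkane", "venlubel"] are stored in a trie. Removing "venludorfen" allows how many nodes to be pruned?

6

A node on "venludorfen"'s path can go only if nothing else ends at it or branches off below it.
The suffix "dorfen" (6 nodes) is used only by "venludorfen"; the node for "venlu" still has the child "t", so pruning stops there.
Nodes removed: 6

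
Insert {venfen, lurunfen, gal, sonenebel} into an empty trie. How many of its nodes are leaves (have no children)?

4

A leaf is a node with no children — equivalently, the end of a word that is not a proper prefix of any other stored word.
Those words: "gal", "lurunfen", "sonenebel", "venfen"
Leaf count: 4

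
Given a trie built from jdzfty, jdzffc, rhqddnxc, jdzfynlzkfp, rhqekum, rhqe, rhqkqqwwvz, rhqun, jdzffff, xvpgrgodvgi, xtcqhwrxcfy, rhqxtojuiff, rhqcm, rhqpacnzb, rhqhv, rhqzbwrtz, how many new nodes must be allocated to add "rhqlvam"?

4

The longest prefix of "rhqlvam" already in the trie is "rhq" (length 3).
Each of the 4 remaining characters creates one node.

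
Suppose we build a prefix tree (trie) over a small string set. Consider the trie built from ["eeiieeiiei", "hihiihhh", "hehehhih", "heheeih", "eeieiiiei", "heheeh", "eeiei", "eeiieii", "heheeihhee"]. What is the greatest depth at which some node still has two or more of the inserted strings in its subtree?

7

The deepest shared node is where two words last agree before diverging.
e.g. "heheeih" and "heheeihhee" share the prefix "heheeih" of length 7; no pair shares a longer one.
Longest shared-prefix length: 7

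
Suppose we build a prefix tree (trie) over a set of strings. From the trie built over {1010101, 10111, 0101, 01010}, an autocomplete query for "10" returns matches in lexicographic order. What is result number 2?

10111

DFS of the "10" subtree visits, in order: "1010101", "10111"
The 2nd is 10111.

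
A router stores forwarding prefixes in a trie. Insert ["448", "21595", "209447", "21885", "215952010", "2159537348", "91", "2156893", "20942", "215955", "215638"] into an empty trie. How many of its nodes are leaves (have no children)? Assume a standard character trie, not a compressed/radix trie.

10

Leaves are exactly the stored words that no other stored word extends.
Those words: "20942", "209447", "215638", "2156893", "215952010", "2159537348", "215955", "21885", "448", "91"
Leaf count: 10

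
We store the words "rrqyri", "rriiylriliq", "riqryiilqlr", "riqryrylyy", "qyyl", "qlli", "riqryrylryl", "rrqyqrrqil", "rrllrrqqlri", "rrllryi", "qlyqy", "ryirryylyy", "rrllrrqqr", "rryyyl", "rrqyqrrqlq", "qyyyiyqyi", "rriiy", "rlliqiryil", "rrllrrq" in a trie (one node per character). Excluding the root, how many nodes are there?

91

Trace insertions, counting only characters that open a new branch:
  "rrqyri" → 6 new (r, r, q, y, r, i)
  "rriiylriliq" → prefix "rr" already present; 9 new (i, i, y, l, r, i, l, i, q)
  "riqryiilqlr" → prefix "r" already present; 10 new (i, q, r, y, i, i, l, q, l, r)
  "riqryrylyy" → prefix "riqry" already present; 5 new (r, y, l, y, y)
  "qyyl" → 4 new (q, y, y, l)
  "qlli" → prefix "q" already present; 3 new (l, l, i)
  "riqryrylryl" → prefix "riqryryl" already present; 3 new (r, y, l)
  "rrqyqrrqil" → prefix "rrqy" already present; 6 new (q, r, r, q, i, l)
  "rrllrrqqlri" → prefix "rr" already present; 9 new (l, l, r, r, q, q, l, r, i)
  "rrllryi" → prefix "rrllr" already present; 2 new (y, i)
  "qlyqy" → prefix "ql" already present; 3 new (y, q, y)
  "ryirryylyy" → prefix "r" already present; 9 new (y, i, r, r, y, y, l, y, y)
  "rrllrrqqr" → prefix "rrllrrqq" already present; 1 new (r)
  "rryyyl" → prefix "rr" already present; 4 new (y, y, y, l)
  "rrqyqrrqlq" → prefix "rrqyqrrq" already present; 2 new (l, q)
  "qyyyiyqyi" → prefix "qyy" already present; 6 new (y, i, y, q, y, i)
  "rriiy" → prefix "rriiy" already present; 0 new (none)
  "rlliqiryil" → prefix "r" already present; 9 new (l, l, i, q, i, r, y, i, l)
  "rrllrrq" → prefix "rrllrrq" already present; 0 new (none)
Total nodes = 6 + 9 + 10 + 5 + 4 + 3 + 3 + 6 + 9 + 2 + 3 + 9 + 1 + 4 + 2 + 6 + 0 + 9 + 0 = 91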